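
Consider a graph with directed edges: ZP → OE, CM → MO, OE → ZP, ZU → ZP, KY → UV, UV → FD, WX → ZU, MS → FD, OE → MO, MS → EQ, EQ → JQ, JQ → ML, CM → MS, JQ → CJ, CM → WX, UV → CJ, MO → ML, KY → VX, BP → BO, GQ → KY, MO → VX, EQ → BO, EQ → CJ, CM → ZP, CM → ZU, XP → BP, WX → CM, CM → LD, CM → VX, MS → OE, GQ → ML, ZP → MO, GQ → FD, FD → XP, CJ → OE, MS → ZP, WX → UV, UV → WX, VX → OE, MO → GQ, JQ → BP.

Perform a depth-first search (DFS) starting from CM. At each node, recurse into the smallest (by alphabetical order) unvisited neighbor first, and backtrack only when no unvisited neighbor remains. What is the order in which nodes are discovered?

CM, LD, MO, GQ, FD, XP, BP, BO, KY, UV, CJ, OE, ZP, WX, ZU, VX, ML, MS, EQ, JQ

Visit CM
CM → LD
CM → MO
MO → GQ
GQ → FD
FD → XP
XP → BP
BP → BO
GQ → KY
KY → UV
UV → CJ
CJ → OE
OE → ZP
UV → WX
WX → ZU
KY → VX
GQ → ML
CM → MS
MS → EQ
EQ → JQ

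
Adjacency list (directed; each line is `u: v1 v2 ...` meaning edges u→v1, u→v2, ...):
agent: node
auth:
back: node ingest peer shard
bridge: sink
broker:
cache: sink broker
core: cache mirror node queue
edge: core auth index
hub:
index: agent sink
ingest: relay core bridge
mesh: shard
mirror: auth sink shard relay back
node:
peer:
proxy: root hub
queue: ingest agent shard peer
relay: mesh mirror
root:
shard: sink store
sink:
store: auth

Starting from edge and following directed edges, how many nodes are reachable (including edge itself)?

BFS from edge visits: edge, auth, core, index, cache, mirror, node, queue, agent, sink, broker, back, relay, shard, ingest, peer, mesh, store, bridge
Reachable nodes: 19 of 22 total.

19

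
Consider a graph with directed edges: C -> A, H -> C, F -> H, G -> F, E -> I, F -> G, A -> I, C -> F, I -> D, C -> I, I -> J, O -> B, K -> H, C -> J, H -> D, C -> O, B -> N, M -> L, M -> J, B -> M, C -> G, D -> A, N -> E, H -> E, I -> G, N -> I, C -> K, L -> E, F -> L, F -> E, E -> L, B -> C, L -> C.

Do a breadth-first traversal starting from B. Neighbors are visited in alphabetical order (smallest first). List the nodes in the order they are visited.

B -> C -> M -> N -> A -> F -> G -> I -> J -> K -> O -> L -> E -> H -> D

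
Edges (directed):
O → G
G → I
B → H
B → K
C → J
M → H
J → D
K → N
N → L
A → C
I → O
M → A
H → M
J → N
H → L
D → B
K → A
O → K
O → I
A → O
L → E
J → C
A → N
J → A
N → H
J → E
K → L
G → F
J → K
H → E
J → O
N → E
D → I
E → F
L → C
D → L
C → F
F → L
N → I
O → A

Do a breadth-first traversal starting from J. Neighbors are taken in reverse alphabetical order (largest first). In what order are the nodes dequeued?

J -> O -> N -> K -> E -> D -> C -> A -> I -> G -> L -> H -> F -> B -> M

Visit J; enqueue O, N, K, E, D, C, A → queue [O, N, K, E, D, C, A]
Visit O; enqueue I, G → queue [N, K, E, D, C, A, I, G]
Visit N; enqueue L, H → queue [K, E, D, C, A, I, G, L, H]
Visit K → queue [E, D, C, A, I, G, L, H]
Visit E; enqueue F → queue [D, C, A, I, G, L, H, F]
Visit D; enqueue B → queue [C, A, I, G, L, H, F, B]
Visit C → queue [A, I, G, L, H, F, B]
Visit A → queue [I, G, L, H, F, B]
Visit I → queue [G, L, H, F, B]
Visit G → queue [L, H, F, B]
Visit L → queue [H, F, B]
Visit H; enqueue M → queue [F, B, M]
Visit F → queue [B, M]
Visit B → queue [M]
Visit M → queue []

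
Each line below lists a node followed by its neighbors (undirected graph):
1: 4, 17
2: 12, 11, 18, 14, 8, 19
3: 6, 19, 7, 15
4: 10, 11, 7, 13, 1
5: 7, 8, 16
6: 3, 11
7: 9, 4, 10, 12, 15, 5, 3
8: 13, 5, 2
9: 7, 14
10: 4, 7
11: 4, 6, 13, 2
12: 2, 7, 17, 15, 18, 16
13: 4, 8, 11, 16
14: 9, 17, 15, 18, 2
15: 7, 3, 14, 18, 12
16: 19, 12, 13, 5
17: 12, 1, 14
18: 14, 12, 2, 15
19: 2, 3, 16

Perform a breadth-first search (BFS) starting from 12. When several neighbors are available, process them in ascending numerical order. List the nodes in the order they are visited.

Visit 12; enqueue 2, 7, 15, 16, 17, 18 → queue [2, 7, 15, 16, 17, 18]
Visit 2; enqueue 8, 11, 14, 19 → queue [7, 15, 16, 17, 18, 8, 11, 14, 19]
Visit 7; enqueue 3, 4, 5, 9, 10 → queue [15, 16, 17, 18, 8, 11, 14, 19, 3, 4, 5, 9, 10]
Visit 15 → queue [16, 17, 18, 8, 11, 14, 19, 3, 4, 5, 9, 10]
Visit 16; enqueue 13 → queue [17, 18, 8, 11, 14, 19, 3, 4, 5, 9, 10, 13]
Visit 17; enqueue 1 → queue [18, 8, 11, 14, 19, 3, 4, 5, 9, 10, 13, 1]
Visit 18 → queue [8, 11, 14, 19, 3, 4, 5, 9, 10, 13, 1]
Visit 8 → queue [11, 14, 19, 3, 4, 5, 9, 10, 13, 1]
Visit 11; enqueue 6 → queue [14, 19, 3, 4, 5, 9, 10, 13, 1, 6]
Visit 14 → queue [19, 3, 4, 5, 9, 10, 13, 1, 6]
Visit 19 → queue [3, 4, 5, 9, 10, 13, 1, 6]
Visit 3 → queue [4, 5, 9, 10, 13, 1, 6]
Visit 4 → queue [5, 9, 10, 13, 1, 6]
Visit 5 → queue [9, 10, 13, 1, 6]
Visit 9 → queue [10, 13, 1, 6]
Visit 10 → queue [13, 1, 6]
Visit 13 → queue [1, 6]
Visit 1 → queue [6]
Visit 6 → queue []

12, 2, 7, 15, 16, 17, 18, 8, 11, 14, 19, 3, 4, 5, 9, 10, 13, 1, 6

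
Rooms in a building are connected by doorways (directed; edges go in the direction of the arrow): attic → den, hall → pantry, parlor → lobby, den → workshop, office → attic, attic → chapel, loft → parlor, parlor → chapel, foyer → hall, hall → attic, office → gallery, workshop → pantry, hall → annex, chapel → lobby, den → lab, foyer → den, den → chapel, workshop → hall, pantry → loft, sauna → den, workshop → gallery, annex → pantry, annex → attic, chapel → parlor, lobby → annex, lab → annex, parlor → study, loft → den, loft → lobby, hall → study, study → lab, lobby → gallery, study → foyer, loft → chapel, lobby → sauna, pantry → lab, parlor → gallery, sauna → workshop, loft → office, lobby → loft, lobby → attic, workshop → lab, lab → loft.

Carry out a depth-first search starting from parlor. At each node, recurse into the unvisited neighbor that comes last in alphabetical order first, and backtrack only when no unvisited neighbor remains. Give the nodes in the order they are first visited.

parlor, study, lab, loft, office, gallery, attic, den, workshop, pantry, hall, annex, chapel, lobby, sauna, foyer

Visit parlor
parlor → study
study → lab
lab → loft
loft → office
office → gallery
office → attic
attic → den
den → workshop
workshop → pantry
workshop → hall
hall → annex
den → chapel
chapel → lobby
lobby → sauna
study → foyer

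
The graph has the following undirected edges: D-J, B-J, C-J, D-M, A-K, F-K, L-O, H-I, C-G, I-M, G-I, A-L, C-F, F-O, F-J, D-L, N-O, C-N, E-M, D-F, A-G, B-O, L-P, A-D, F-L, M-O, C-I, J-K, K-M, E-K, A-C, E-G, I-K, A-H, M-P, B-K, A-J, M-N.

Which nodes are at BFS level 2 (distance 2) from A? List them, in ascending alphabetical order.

B, E, F, I, M, N, O, P

Level 0: A
Level 1: C, D, G, H, J, K, L
Level 2: B, E, F, I, M, N, O, P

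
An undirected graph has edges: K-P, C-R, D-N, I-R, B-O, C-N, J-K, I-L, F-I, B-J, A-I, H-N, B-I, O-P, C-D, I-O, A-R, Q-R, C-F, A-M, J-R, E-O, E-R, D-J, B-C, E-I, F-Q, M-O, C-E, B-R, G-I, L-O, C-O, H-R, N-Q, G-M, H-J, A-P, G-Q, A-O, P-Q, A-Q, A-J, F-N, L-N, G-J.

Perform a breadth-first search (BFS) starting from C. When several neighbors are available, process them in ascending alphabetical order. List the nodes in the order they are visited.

Visit C; enqueue B, D, E, F, N, O, R → queue [B, D, E, F, N, O, R]
Visit B; enqueue I, J → queue [D, E, F, N, O, R, I, J]
Visit D → queue [E, F, N, O, R, I, J]
Visit E → queue [F, N, O, R, I, J]
Visit F; enqueue Q → queue [N, O, R, I, J, Q]
Visit N; enqueue H, L → queue [O, R, I, J, Q, H, L]
Visit O; enqueue A, M, P → queue [R, I, J, Q, H, L, A, M, P]
Visit R → queue [I, J, Q, H, L, A, M, P]
Visit I; enqueue G → queue [J, Q, H, L, A, M, P, G]
Visit J; enqueue K → queue [Q, H, L, A, M, P, G, K]
Visit Q → queue [H, L, A, M, P, G, K]
Visit H → queue [L, A, M, P, G, K]
Visit L → queue [A, M, P, G, K]
Visit A → queue [M, P, G, K]
Visit M → queue [P, G, K]
Visit P → queue [G, K]
Visit G → queue [K]
Visit K → queue []

C B D E F N O R I J Q H L A M P G K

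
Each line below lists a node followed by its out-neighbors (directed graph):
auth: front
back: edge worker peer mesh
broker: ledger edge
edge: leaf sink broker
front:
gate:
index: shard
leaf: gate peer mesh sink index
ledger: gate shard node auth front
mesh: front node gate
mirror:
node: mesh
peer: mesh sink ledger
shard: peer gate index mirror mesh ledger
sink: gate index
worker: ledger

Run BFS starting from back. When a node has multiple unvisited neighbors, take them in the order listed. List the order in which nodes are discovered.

back, edge, worker, peer, mesh, leaf, sink, broker, ledger, front, node, gate, index, shard, auth, mirror

Visit back; enqueue edge, worker, peer, mesh → queue [edge, worker, peer, mesh]
Visit edge; enqueue leaf, sink, broker → queue [worker, peer, mesh, leaf, sink, broker]
Visit worker; enqueue ledger → queue [peer, mesh, leaf, sink, broker, ledger]
Visit peer → queue [mesh, leaf, sink, broker, ledger]
Visit mesh; enqueue front, node, gate → queue [leaf, sink, broker, ledger, front, node, gate]
Visit leaf; enqueue index → queue [sink, broker, ledger, front, node, gate, index]
Visit sink → queue [broker, ledger, front, node, gate, index]
Visit broker → queue [ledger, front, node, gate, index]
Visit ledger; enqueue shard, auth → queue [front, node, gate, index, shard, auth]
Visit front → queue [node, gate, index, shard, auth]
Visit node → queue [gate, index, shard, auth]
Visit gate → queue [index, shard, auth]
Visit index → queue [shard, auth]
Visit shard; enqueue mirror → queue [auth, mirror]
Visit auth → queue [mirror]
Visit mirror → queue []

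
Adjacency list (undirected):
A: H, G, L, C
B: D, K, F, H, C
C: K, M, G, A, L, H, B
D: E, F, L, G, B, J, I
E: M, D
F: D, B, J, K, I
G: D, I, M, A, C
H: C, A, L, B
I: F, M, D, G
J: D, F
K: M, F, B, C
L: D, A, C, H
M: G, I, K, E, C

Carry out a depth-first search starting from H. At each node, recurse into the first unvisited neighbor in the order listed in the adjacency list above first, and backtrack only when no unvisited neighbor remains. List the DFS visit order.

Visit H
H → C
C → K
K → M
M → G
G → D
D → E
D → F
F → B
F → J
F → I
D → L
L → A

H -> C -> K -> M -> G -> D -> E -> F -> B -> J -> I -> L -> A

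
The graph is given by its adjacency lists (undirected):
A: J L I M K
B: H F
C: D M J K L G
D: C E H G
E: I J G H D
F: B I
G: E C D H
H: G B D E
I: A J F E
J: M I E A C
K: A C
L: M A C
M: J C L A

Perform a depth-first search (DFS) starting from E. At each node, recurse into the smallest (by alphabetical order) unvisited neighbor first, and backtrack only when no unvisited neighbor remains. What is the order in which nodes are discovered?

E → D → C → G → H → B → F → I → A → J → M → L → K

Visit E
E → D
D → C
C → G
G → H
H → B
B → F
F → I
I → A
A → J
J → M
M → L
A → K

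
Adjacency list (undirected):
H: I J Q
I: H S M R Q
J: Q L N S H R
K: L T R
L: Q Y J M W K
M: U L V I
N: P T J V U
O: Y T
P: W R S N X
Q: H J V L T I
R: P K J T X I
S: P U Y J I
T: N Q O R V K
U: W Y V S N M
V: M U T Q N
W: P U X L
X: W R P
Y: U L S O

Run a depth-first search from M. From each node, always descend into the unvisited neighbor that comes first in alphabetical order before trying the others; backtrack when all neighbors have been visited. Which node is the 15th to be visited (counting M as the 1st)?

Visit M
M → I
I → H
H → J
J → L
L → K
K → R
R → P
P → N
N → T
T → O
O → Y
Y → S
S → U
U → V
V → Q
U → W
W → X

Visit order: M, I, H, J, L, K, R, P, N, T, O, Y, S, U, V, Q, W, X

V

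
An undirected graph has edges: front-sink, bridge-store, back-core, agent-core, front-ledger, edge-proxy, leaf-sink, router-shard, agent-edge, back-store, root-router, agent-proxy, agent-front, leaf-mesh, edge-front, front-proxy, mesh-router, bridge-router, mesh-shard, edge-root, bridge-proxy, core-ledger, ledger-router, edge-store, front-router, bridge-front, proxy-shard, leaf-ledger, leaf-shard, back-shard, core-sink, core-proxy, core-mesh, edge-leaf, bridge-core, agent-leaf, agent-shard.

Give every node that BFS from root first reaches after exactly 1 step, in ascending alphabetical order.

Level 0: root
Level 1: edge, router
Level 2: agent, bridge, front, leaf, ledger, mesh, proxy, shard, store
Level 3: back, core, sink

edge, router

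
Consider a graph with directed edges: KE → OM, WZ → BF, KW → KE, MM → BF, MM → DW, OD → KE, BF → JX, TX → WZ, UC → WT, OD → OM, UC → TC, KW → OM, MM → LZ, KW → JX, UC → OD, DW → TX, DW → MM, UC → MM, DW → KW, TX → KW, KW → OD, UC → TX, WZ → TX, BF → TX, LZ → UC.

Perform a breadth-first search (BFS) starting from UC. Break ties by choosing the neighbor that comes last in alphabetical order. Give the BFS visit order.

Visit UC; enqueue WT, TX, TC, OD, MM → queue [WT, TX, TC, OD, MM]
Visit WT → queue [TX, TC, OD, MM]
Visit TX; enqueue WZ, KW → queue [TC, OD, MM, WZ, KW]
Visit TC → queue [OD, MM, WZ, KW]
Visit OD; enqueue OM, KE → queue [MM, WZ, KW, OM, KE]
Visit MM; enqueue LZ, DW, BF → queue [WZ, KW, OM, KE, LZ, DW, BF]
Visit WZ → queue [KW, OM, KE, LZ, DW, BF]
Visit KW; enqueue JX → queue [OM, KE, LZ, DW, BF, JX]
Visit OM → queue [KE, LZ, DW, BF, JX]
Visit KE → queue [LZ, DW, BF, JX]
Visit LZ → queue [DW, BF, JX]
Visit DW → queue [BF, JX]
Visit BF → queue [JX]
Visit JX → queue []

UC, WT, TX, TC, OD, MM, WZ, KW, OM, KE, LZ, DW, BF, JX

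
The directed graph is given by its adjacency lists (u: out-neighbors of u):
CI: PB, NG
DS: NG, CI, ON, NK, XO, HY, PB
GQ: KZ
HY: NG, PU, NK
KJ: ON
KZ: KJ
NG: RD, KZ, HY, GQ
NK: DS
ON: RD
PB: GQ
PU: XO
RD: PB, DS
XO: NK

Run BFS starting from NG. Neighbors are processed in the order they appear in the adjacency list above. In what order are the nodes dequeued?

Visit NG; enqueue RD, KZ, HY, GQ → queue [RD, KZ, HY, GQ]
Visit RD; enqueue PB, DS → queue [KZ, HY, GQ, PB, DS]
Visit KZ; enqueue KJ → queue [HY, GQ, PB, DS, KJ]
Visit HY; enqueue PU, NK → queue [GQ, PB, DS, KJ, PU, NK]
Visit GQ → queue [PB, DS, KJ, PU, NK]
Visit PB → queue [DS, KJ, PU, NK]
Visit DS; enqueue CI, ON, XO → queue [KJ, PU, NK, CI, ON, XO]
Visit KJ → queue [PU, NK, CI, ON, XO]
Visit PU → queue [NK, CI, ON, XO]
Visit NK → queue [CI, ON, XO]
Visit CI → queue [ON, XO]
Visit ON → queue [XO]
Visit XO → queue []

NG, RD, KZ, HY, GQ, PB, DS, KJ, PU, NK, CI, ON, XO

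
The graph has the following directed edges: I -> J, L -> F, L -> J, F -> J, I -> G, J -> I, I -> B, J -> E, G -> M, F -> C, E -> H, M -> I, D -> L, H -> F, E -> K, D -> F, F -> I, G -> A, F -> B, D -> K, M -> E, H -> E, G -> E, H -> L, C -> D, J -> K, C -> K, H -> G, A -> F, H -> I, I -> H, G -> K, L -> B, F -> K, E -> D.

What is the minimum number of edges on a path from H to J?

2

Level 0: H
Level 1: E, F, G, I, L
Level 2: A, B, C, D, J, K, M
J first appears at level 2.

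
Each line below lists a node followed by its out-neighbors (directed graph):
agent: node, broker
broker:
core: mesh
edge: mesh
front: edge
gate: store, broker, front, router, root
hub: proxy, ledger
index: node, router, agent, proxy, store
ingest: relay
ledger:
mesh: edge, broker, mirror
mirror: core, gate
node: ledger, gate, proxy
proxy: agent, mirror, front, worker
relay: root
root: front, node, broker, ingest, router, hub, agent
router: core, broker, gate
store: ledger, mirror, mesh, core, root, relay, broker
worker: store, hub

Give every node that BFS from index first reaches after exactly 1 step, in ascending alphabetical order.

Level 0: index
Level 1: agent, node, proxy, router, store
Level 2: broker, core, front, gate, ledger, mesh, mirror, relay, root, worker
Level 3: edge, hub, ingest

agent, node, proxy, router, store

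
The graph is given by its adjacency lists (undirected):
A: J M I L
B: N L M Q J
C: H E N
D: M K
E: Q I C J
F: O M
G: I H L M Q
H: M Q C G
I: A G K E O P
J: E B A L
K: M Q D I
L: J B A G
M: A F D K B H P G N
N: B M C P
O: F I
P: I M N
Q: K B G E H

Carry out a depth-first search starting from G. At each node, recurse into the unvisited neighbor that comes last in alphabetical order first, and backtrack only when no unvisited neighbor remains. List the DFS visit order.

G Q K M P N C H E J L B A I O F D

Visit G
G → Q
Q → K
K → M
M → P
P → N
N → C
C → H
C → E
E → J
J → L
L → B
L → A
A → I
I → O
O → F
M → D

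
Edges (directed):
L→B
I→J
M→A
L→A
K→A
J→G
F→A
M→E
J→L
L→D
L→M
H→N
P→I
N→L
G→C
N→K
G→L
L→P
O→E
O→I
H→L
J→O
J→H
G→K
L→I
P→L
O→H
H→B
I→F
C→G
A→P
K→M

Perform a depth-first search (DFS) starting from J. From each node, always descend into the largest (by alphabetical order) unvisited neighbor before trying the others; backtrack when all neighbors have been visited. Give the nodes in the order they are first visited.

Visit J
J → O
O → I
I → F
F → A
A → P
P → L
L → M
M → E
L → D
L → B
O → H
H → N
N → K
J → G
G → C

J O I F A P L M E D B H N K G C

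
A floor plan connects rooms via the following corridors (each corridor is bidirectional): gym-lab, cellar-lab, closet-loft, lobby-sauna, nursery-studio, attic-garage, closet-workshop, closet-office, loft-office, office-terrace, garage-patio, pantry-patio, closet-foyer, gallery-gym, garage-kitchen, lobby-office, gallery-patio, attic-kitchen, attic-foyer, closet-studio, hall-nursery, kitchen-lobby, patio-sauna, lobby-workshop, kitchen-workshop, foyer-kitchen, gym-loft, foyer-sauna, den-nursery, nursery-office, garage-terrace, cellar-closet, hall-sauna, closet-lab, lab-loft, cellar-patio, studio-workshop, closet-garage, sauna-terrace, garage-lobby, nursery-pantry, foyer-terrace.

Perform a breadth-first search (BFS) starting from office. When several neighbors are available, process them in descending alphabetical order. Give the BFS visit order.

Visit office; enqueue terrace, nursery, loft, lobby, closet → queue [terrace, nursery, loft, lobby, closet]
Visit terrace; enqueue sauna, garage, foyer → queue [nursery, loft, lobby, closet, sauna, garage, foyer]
Visit nursery; enqueue studio, pantry, hall, den → queue [loft, lobby, closet, sauna, garage, foyer, studio, pantry, hall, den]
Visit loft; enqueue lab, gym → queue [lobby, closet, sauna, garage, foyer, studio, pantry, hall, den, lab, gym]
Visit lobby; enqueue workshop, kitchen → queue [closet, sauna, garage, foyer, studio, pantry, hall, den, lab, gym, workshop, kitchen]
Visit closet; enqueue cellar → queue [sauna, garage, foyer, studio, pantry, hall, den, lab, gym, workshop, kitchen, cellar]
Visit sauna; enqueue patio → queue [garage, foyer, studio, pantry, hall, den, lab, gym, workshop, kitchen, cellar, patio]
Visit garage; enqueue attic → queue [foyer, studio, pantry, hall, den, lab, gym, workshop, kitchen, cellar, patio, attic]
Visit foyer → queue [studio, pantry, hall, den, lab, gym, workshop, kitchen, cellar, patio, attic]
Visit studio → queue [pantry, hall, den, lab, gym, workshop, kitchen, cellar, patio, attic]
Visit pantry → queue [hall, den, lab, gym, workshop, kitchen, cellar, patio, attic]
Visit hall → queue [den, lab, gym, workshop, kitchen, cellar, patio, attic]
Visit den → queue [lab, gym, workshop, kitchen, cellar, patio, attic]
Visit lab → queue [gym, workshop, kitchen, cellar, patio, attic]
Visit gym; enqueue gallery → queue [workshop, kitchen, cellar, patio, attic, gallery]
Visit workshop → queue [kitchen, cellar, patio, attic, gallery]
Visit kitchen → queue [cellar, patio, attic, gallery]
Visit cellar → queue [patio, attic, gallery]
Visit patio → queue [attic, gallery]
Visit attic → queue [gallery]
Visit gallery → queue []

office -> terrace -> nursery -> loft -> lobby -> closet -> sauna -> garage -> foyer -> studio -> pantry -> hall -> den -> lab -> gym -> workshop -> kitchen -> cellar -> patio -> attic -> gallery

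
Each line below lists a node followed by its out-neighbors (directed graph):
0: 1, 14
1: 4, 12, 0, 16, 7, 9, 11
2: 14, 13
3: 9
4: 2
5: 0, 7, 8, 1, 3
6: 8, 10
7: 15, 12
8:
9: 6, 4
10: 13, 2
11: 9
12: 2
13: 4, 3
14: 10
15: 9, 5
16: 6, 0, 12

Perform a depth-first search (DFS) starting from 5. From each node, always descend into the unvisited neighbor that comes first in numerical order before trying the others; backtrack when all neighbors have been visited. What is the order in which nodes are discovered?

5, 0, 1, 4, 2, 13, 3, 9, 6, 8, 10, 14, 7, 12, 15, 11, 16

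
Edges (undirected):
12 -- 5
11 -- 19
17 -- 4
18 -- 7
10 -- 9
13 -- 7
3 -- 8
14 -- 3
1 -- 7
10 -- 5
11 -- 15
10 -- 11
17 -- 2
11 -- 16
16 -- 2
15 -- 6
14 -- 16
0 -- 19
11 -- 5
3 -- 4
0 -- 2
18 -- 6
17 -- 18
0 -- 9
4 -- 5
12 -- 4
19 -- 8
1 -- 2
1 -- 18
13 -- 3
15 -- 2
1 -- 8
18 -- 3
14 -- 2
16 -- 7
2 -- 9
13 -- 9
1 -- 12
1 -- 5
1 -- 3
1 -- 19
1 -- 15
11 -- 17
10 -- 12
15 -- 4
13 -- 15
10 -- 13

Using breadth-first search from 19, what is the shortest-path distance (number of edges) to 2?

Level 0: 19
Level 1: 0, 1, 8, 11
Level 2: 2, 3, 5, 7, 9, 10, 12, 15, 16, 17, 18
Level 3: 4, 6, 13, 14
2 first appears at level 2.

2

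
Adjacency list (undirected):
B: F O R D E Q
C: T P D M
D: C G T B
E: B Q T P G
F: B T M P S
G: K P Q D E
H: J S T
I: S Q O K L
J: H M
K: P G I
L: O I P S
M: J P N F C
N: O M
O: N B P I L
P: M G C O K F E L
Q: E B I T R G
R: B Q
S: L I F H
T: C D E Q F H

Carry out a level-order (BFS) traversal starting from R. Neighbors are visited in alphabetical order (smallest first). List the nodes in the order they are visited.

R -> B -> Q -> D -> E -> F -> O -> G -> I -> T -> C -> P -> M -> S -> L -> N -> K -> H -> J

Visit R; enqueue B, Q → queue [B, Q]
Visit B; enqueue D, E, F, O → queue [Q, D, E, F, O]
Visit Q; enqueue G, I, T → queue [D, E, F, O, G, I, T]
Visit D; enqueue C → queue [E, F, O, G, I, T, C]
Visit E; enqueue P → queue [F, O, G, I, T, C, P]
Visit F; enqueue M, S → queue [O, G, I, T, C, P, M, S]
Visit O; enqueue L, N → queue [G, I, T, C, P, M, S, L, N]
Visit G; enqueue K → queue [I, T, C, P, M, S, L, N, K]
Visit I → queue [T, C, P, M, S, L, N, K]
Visit T; enqueue H → queue [C, P, M, S, L, N, K, H]
Visit C → queue [P, M, S, L, N, K, H]
Visit P → queue [M, S, L, N, K, H]
Visit M; enqueue J → queue [S, L, N, K, H, J]
Visit S → queue [L, N, K, H, J]
Visit L → queue [N, K, H, J]
Visit N → queue [K, H, J]
Visit K → queue [H, J]
Visit H → queue [J]
Visit J → queue []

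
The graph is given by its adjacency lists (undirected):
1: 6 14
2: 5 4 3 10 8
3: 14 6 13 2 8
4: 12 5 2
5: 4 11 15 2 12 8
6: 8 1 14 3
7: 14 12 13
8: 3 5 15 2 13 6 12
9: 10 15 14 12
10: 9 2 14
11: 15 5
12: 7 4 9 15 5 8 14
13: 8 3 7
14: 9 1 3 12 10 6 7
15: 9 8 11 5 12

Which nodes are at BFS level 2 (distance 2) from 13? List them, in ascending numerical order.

2, 5, 6, 12, 14, 15

Level 0: 13
Level 1: 3, 7, 8
Level 2: 2, 5, 6, 12, 14, 15
Level 3: 1, 4, 9, 10, 11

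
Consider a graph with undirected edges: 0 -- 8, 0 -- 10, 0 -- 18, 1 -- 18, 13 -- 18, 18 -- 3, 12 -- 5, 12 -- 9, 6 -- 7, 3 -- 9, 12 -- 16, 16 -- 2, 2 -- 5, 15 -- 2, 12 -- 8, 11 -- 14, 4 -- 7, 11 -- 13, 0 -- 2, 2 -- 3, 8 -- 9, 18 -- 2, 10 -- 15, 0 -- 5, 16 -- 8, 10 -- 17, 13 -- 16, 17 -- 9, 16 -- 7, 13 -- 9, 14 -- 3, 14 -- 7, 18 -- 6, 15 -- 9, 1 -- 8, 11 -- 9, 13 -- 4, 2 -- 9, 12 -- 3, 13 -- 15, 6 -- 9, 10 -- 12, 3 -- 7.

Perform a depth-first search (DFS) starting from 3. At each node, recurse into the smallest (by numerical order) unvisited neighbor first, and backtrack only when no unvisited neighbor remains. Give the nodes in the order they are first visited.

3 2 0 5 12 8 1 18 6 7 4 13 9 11 14 15 10 17 16

Visit 3
3 → 2
2 → 0
0 → 5
5 → 12
12 → 8
8 → 1
1 → 18
18 → 6
6 → 7
7 → 4
4 → 13
13 → 9
9 → 11
11 → 14
9 → 15
15 → 10
10 → 17
13 → 16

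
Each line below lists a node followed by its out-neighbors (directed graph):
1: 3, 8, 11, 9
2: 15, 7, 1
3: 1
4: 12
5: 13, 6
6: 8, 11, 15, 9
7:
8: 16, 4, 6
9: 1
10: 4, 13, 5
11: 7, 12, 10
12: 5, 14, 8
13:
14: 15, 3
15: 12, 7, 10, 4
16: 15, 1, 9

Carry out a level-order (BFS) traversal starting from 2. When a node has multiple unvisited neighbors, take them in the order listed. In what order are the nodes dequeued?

Visit 2; enqueue 15, 7, 1 → queue [15, 7, 1]
Visit 15; enqueue 12, 10, 4 → queue [7, 1, 12, 10, 4]
Visit 7 → queue [1, 12, 10, 4]
Visit 1; enqueue 3, 8, 11, 9 → queue [12, 10, 4, 3, 8, 11, 9]
Visit 12; enqueue 5, 14 → queue [10, 4, 3, 8, 11, 9, 5, 14]
Visit 10; enqueue 13 → queue [4, 3, 8, 11, 9, 5, 14, 13]
Visit 4 → queue [3, 8, 11, 9, 5, 14, 13]
Visit 3 → queue [8, 11, 9, 5, 14, 13]
Visit 8; enqueue 16, 6 → queue [11, 9, 5, 14, 13, 16, 6]
Visit 11 → queue [9, 5, 14, 13, 16, 6]
Visit 9 → queue [5, 14, 13, 16, 6]
Visit 5 → queue [14, 13, 16, 6]
Visit 14 → queue [13, 16, 6]
Visit 13 → queue [16, 6]
Visit 16 → queue [6]
Visit 6 → queue []

2 -> 15 -> 7 -> 1 -> 12 -> 10 -> 4 -> 3 -> 8 -> 11 -> 9 -> 5 -> 14 -> 13 -> 16 -> 6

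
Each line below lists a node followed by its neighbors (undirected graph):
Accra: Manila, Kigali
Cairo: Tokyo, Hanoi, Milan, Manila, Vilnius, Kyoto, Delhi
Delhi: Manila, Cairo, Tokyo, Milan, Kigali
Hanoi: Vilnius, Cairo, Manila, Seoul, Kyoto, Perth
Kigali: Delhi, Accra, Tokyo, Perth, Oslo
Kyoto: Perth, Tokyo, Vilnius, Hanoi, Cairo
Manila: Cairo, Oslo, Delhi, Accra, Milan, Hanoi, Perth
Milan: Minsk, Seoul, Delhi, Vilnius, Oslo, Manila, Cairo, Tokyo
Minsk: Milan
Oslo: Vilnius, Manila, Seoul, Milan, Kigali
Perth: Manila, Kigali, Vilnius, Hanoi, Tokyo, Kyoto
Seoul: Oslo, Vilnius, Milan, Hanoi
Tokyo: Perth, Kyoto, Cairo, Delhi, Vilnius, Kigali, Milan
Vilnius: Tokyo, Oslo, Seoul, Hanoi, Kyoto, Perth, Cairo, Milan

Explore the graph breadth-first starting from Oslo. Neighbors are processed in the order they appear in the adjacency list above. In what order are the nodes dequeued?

Visit Oslo; enqueue Vilnius, Manila, Seoul, Milan, Kigali → queue [Vilnius, Manila, Seoul, Milan, Kigali]
Visit Vilnius; enqueue Tokyo, Hanoi, Kyoto, Perth, Cairo → queue [Manila, Seoul, Milan, Kigali, Tokyo, Hanoi, Kyoto, Perth, Cairo]
Visit Manila; enqueue Delhi, Accra → queue [Seoul, Milan, Kigali, Tokyo, Hanoi, Kyoto, Perth, Cairo, Delhi, Accra]
Visit Seoul → queue [Milan, Kigali, Tokyo, Hanoi, Kyoto, Perth, Cairo, Delhi, Accra]
Visit Milan; enqueue Minsk → queue [Kigali, Tokyo, Hanoi, Kyoto, Perth, Cairo, Delhi, Accra, Minsk]
Visit Kigali → queue [Tokyo, Hanoi, Kyoto, Perth, Cairo, Delhi, Accra, Minsk]
Visit Tokyo → queue [Hanoi, Kyoto, Perth, Cairo, Delhi, Accra, Minsk]
Visit Hanoi → queue [Kyoto, Perth, Cairo, Delhi, Accra, Minsk]
Visit Kyoto → queue [Perth, Cairo, Delhi, Accra, Minsk]
Visit Perth → queue [Cairo, Delhi, Accra, Minsk]
Visit Cairo → queue [Delhi, Accra, Minsk]
Visit Delhi → queue [Accra, Minsk]
Visit Accra → queue [Minsk]
Visit Minsk → queue []

Oslo, Vilnius, Manila, Seoul, Milan, Kigali, Tokyo, Hanoi, Kyoto, Perth, Cairo, Delhi, Accra, Minsk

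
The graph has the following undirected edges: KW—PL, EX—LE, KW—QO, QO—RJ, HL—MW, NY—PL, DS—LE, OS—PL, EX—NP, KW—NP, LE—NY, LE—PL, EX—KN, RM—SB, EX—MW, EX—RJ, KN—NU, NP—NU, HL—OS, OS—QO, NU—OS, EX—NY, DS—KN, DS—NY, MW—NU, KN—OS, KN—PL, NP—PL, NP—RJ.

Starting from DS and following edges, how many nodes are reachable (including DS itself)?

14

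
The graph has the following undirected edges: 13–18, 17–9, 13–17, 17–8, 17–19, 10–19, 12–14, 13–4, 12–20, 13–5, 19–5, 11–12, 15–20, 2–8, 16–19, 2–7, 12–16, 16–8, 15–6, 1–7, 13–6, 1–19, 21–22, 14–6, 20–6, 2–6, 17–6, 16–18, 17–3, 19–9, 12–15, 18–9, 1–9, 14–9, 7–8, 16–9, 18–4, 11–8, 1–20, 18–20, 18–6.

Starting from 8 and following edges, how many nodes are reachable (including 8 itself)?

20

BFS from 8 visits: 8, 2, 7, 11, 16, 17, 6, 1, 12, 9, 18, 19, 3, 13, 14, 15, 20, 4, 5, 10
Reachable nodes: 20 of 22 total.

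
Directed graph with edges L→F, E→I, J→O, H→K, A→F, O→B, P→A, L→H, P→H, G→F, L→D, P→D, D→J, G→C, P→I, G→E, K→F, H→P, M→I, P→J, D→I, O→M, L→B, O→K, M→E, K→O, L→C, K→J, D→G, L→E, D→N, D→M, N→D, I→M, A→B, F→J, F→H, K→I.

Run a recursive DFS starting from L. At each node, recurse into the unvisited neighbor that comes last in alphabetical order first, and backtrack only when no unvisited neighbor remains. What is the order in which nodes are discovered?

L → H → P → J → O → M → I → E → K → F → B → D → N → G → C → A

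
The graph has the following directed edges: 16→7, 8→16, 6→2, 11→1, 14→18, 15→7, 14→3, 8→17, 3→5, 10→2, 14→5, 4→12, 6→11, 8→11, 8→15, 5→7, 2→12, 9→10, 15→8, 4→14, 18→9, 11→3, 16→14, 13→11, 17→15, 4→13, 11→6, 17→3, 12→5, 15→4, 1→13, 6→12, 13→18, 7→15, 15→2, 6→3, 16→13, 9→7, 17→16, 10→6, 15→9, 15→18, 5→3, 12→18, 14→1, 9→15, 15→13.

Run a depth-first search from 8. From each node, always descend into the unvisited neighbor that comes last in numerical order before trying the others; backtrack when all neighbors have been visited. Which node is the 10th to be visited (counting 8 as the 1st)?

6

Visit 8
8 → 17
17 → 16
16 → 14
14 → 18
18 → 9
9 → 15
15 → 13
13 → 11
11 → 6
6 → 12
12 → 5
5 → 7
5 → 3
6 → 2
11 → 1
15 → 4
9 → 10

Visit order: 8, 17, 16, 14, 18, 9, 15, 13, 11, 6, 12, 5, 7, 3, 2, 1, 4, 10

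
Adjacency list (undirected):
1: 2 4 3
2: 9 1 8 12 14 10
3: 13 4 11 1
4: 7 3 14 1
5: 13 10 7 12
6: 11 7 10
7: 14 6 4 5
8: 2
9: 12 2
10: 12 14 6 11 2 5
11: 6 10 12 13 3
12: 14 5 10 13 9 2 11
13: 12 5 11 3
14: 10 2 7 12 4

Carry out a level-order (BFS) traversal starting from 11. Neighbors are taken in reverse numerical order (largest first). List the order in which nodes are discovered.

11 -> 13 -> 12 -> 10 -> 6 -> 3 -> 5 -> 14 -> 9 -> 2 -> 7 -> 4 -> 1 -> 8

Visit 11; enqueue 13, 12, 10, 6, 3 → queue [13, 12, 10, 6, 3]
Visit 13; enqueue 5 → queue [12, 10, 6, 3, 5]
Visit 12; enqueue 14, 9, 2 → queue [10, 6, 3, 5, 14, 9, 2]
Visit 10 → queue [6, 3, 5, 14, 9, 2]
Visit 6; enqueue 7 → queue [3, 5, 14, 9, 2, 7]
Visit 3; enqueue 4, 1 → queue [5, 14, 9, 2, 7, 4, 1]
Visit 5 → queue [14, 9, 2, 7, 4, 1]
Visit 14 → queue [9, 2, 7, 4, 1]
Visit 9 → queue [2, 7, 4, 1]
Visit 2; enqueue 8 → queue [7, 4, 1, 8]
Visit 7 → queue [4, 1, 8]
Visit 4 → queue [1, 8]
Visit 1 → queue [8]
Visit 8 → queue []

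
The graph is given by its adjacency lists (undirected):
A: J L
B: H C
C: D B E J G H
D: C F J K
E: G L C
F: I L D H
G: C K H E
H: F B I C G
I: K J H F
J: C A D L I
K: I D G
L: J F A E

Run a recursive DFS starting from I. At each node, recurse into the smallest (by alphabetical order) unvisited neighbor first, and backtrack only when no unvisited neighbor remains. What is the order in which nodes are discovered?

Visit I
I → F
F → D
D → C
C → B
B → H
H → G
G → E
E → L
L → A
A → J
G → K

I → F → D → C → B → H → G → E → L → A → J → K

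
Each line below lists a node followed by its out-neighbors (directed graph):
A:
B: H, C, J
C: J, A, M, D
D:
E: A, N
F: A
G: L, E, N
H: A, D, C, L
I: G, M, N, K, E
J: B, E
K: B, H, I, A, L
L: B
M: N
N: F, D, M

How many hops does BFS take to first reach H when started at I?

2

Level 0: I
Level 1: E, G, K, M, N
Level 2: A, B, D, F, H, L
Level 3: C, J
H first appears at level 2.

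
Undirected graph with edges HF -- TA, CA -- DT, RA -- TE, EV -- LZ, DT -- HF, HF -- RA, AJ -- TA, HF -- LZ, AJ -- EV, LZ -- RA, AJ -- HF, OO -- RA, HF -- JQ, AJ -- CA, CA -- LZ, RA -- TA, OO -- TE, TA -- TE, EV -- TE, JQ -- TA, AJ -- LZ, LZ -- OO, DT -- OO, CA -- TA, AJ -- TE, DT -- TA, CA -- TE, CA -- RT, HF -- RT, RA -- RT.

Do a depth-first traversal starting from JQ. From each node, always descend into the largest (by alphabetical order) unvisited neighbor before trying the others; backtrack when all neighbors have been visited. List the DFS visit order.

JQ -> TA -> TE -> RA -> RT -> HF -> LZ -> OO -> DT -> CA -> AJ -> EV

Visit JQ
JQ → TA
TA → TE
TE → RA
RA → RT
RT → HF
HF → LZ
LZ → OO
OO → DT
DT → CA
CA → AJ
AJ → EV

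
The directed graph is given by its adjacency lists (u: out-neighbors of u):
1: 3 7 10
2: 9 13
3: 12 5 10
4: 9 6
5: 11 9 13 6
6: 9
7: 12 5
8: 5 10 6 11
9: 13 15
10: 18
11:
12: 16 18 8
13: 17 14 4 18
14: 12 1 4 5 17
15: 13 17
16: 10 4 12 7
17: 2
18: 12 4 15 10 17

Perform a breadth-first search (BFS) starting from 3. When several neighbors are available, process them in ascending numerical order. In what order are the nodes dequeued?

3, 5, 10, 12, 6, 9, 11, 13, 18, 8, 16, 15, 4, 14, 17, 7, 1, 2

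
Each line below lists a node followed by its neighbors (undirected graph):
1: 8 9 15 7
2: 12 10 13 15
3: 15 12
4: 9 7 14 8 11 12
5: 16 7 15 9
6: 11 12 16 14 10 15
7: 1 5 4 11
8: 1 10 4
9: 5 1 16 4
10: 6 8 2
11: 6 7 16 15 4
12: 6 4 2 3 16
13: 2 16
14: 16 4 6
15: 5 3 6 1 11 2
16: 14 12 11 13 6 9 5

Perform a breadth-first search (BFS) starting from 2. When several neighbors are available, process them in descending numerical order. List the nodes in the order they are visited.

2, 15, 13, 12, 10, 11, 6, 5, 3, 1, 16, 4, 8, 7, 14, 9

Visit 2; enqueue 15, 13, 12, 10 → queue [15, 13, 12, 10]
Visit 15; enqueue 11, 6, 5, 3, 1 → queue [13, 12, 10, 11, 6, 5, 3, 1]
Visit 13; enqueue 16 → queue [12, 10, 11, 6, 5, 3, 1, 16]
Visit 12; enqueue 4 → queue [10, 11, 6, 5, 3, 1, 16, 4]
Visit 10; enqueue 8 → queue [11, 6, 5, 3, 1, 16, 4, 8]
Visit 11; enqueue 7 → queue [6, 5, 3, 1, 16, 4, 8, 7]
Visit 6; enqueue 14 → queue [5, 3, 1, 16, 4, 8, 7, 14]
Visit 5; enqueue 9 → queue [3, 1, 16, 4, 8, 7, 14, 9]
Visit 3 → queue [1, 16, 4, 8, 7, 14, 9]
Visit 1 → queue [16, 4, 8, 7, 14, 9]
Visit 16 → queue [4, 8, 7, 14, 9]
Visit 4 → queue [8, 7, 14, 9]
Visit 8 → queue [7, 14, 9]
Visit 7 → queue [14, 9]
Visit 14 → queue [9]
Visit 9 → queue []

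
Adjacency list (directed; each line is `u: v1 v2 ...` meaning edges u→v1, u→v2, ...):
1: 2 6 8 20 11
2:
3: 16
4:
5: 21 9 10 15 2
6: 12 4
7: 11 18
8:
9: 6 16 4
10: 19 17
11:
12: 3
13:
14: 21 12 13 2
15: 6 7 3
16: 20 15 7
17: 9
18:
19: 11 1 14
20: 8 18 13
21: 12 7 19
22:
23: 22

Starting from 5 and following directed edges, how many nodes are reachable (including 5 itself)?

21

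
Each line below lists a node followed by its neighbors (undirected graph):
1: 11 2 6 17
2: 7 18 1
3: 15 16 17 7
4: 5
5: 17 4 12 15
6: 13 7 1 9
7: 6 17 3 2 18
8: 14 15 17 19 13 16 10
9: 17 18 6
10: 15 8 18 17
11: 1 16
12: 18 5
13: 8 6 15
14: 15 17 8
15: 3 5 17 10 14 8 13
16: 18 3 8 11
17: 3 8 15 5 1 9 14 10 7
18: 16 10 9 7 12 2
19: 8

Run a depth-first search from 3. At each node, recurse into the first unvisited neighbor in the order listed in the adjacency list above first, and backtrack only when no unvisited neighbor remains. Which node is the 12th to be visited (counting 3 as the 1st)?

18

Visit 3
3 → 15
15 → 5
5 → 17
17 → 8
8 → 14
8 → 19
8 → 13
13 → 6
6 → 7
7 → 2
2 → 18
18 → 16
16 → 11
11 → 1
18 → 10
18 → 9
18 → 12
5 → 4

Visit order: 3, 15, 5, 17, 8, 14, 19, 13, 6, 7, 2, 18, 16, 11, 1, 10, 9, 12, 4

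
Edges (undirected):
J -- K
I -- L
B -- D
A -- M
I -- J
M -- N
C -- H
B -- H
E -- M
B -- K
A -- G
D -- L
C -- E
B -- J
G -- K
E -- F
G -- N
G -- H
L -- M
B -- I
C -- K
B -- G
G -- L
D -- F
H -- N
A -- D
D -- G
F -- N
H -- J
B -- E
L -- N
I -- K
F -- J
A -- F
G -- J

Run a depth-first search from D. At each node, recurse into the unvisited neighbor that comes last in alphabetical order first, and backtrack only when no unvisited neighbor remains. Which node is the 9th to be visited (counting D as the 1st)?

Visit D
D → L
L → N
N → M
M → E
E → F
F → J
J → K
K → I
I → B
B → H
H → G
G → A
H → C

Visit order: D, L, N, M, E, F, J, K, I, B, H, G, A, C

I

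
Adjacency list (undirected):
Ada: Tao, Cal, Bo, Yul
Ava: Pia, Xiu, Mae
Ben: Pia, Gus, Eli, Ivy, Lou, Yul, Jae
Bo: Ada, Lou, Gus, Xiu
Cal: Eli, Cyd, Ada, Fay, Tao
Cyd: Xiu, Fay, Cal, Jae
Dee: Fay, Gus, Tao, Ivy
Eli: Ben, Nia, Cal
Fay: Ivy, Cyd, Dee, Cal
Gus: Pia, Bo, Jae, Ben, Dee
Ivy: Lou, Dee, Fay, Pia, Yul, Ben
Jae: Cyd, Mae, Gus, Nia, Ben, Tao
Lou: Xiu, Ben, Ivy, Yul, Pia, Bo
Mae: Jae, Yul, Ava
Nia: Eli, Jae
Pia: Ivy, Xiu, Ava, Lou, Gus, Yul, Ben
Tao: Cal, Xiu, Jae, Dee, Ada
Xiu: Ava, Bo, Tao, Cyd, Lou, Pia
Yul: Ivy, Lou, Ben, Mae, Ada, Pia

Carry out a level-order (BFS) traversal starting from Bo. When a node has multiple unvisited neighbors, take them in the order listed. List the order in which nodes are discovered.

Visit Bo; enqueue Ada, Lou, Gus, Xiu → queue [Ada, Lou, Gus, Xiu]
Visit Ada; enqueue Tao, Cal, Yul → queue [Lou, Gus, Xiu, Tao, Cal, Yul]
Visit Lou; enqueue Ben, Ivy, Pia → queue [Gus, Xiu, Tao, Cal, Yul, Ben, Ivy, Pia]
Visit Gus; enqueue Jae, Dee → queue [Xiu, Tao, Cal, Yul, Ben, Ivy, Pia, Jae, Dee]
Visit Xiu; enqueue Ava, Cyd → queue [Tao, Cal, Yul, Ben, Ivy, Pia, Jae, Dee, Ava, Cyd]
Visit Tao → queue [Cal, Yul, Ben, Ivy, Pia, Jae, Dee, Ava, Cyd]
Visit Cal; enqueue Eli, Fay → queue [Yul, Ben, Ivy, Pia, Jae, Dee, Ava, Cyd, Eli, Fay]
Visit Yul; enqueue Mae → queue [Ben, Ivy, Pia, Jae, Dee, Ava, Cyd, Eli, Fay, Mae]
Visit Ben → queue [Ivy, Pia, Jae, Dee, Ava, Cyd, Eli, Fay, Mae]
Visit Ivy → queue [Pia, Jae, Dee, Ava, Cyd, Eli, Fay, Mae]
Visit Pia → queue [Jae, Dee, Ava, Cyd, Eli, Fay, Mae]
Visit Jae; enqueue Nia → queue [Dee, Ava, Cyd, Eli, Fay, Mae, Nia]
Visit Dee → queue [Ava, Cyd, Eli, Fay, Mae, Nia]
Visit Ava → queue [Cyd, Eli, Fay, Mae, Nia]
Visit Cyd → queue [Eli, Fay, Mae, Nia]
Visit Eli → queue [Fay, Mae, Nia]
Visit Fay → queue [Mae, Nia]
Visit Mae → queue [Nia]
Visit Nia → queue []

Bo Ada Lou Gus Xiu Tao Cal Yul Ben Ivy Pia Jae Dee Ava Cyd Eli Fay Mae Nia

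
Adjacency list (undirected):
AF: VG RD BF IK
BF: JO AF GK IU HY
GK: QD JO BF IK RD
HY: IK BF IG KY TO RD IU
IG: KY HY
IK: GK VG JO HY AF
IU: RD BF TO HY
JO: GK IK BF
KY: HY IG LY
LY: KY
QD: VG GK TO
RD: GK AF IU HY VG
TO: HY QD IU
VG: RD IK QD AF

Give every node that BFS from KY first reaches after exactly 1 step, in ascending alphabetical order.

Level 0: KY
Level 1: HY, IG, LY
Level 2: BF, IK, IU, RD, TO
Level 3: AF, GK, JO, QD, VG

HY, IG, LY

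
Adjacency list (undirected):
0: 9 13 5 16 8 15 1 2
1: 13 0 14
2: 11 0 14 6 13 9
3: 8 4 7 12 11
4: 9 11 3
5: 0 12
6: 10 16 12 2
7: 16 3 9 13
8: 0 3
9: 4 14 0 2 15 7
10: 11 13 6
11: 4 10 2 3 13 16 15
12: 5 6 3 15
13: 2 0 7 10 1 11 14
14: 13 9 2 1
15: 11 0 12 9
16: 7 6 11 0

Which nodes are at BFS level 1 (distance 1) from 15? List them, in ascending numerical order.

Level 0: 15
Level 1: 0, 9, 11, 12
Level 2: 1, 2, 3, 4, 5, 6, 7, 8, 10, 13, 14, 16

0, 9, 11, 12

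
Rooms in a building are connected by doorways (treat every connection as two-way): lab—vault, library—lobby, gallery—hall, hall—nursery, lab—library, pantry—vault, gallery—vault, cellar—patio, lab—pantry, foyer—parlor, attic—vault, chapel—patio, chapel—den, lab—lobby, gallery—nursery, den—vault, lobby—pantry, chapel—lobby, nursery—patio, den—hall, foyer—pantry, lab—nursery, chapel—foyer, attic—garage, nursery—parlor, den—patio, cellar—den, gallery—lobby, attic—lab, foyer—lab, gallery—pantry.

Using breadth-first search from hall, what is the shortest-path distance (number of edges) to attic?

3

Level 0: hall
Level 1: den, gallery, nursery
Level 2: cellar, chapel, lab, lobby, pantry, parlor, patio, vault
Level 3: attic, foyer, library
Level 4: garage
attic first appears at level 3.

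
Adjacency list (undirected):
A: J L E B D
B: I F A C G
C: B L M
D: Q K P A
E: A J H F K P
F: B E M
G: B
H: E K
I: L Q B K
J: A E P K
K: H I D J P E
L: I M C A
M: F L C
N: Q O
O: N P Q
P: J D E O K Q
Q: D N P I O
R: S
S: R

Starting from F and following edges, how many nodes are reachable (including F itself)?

BFS from F visits: F, B, E, M, I, A, C, G, J, H, K, P, L, Q, D, O, N
Reachable nodes: 17 of 19 total.

17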